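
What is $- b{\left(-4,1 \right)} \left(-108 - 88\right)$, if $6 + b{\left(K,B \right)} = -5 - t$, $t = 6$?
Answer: $-3332$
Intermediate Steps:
$b{\left(K,B \right)} = -17$ ($b{\left(K,B \right)} = -6 - 11 = -17$)
$- b{\left(-4,1 \right)} \left(-108 - 88\right) = - \left(-17\right) \left(-108 - 88\right) = - \left(-17\right) \left(-196\right) = \left(-1\right) 3332 = -3332$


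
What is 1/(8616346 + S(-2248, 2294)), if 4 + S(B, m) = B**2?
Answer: 1/13669846 ≈ 7.3154e-8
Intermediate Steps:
S(B, m) = -4 + B**2
1/(8616346 + S(-2248, 2294)) = 1/(8616346 + (-4 + (-2248)**2)) = 1/(8616346 + (-4 + 5053504)) = 1/(8616346 + 5053500) = 1/13669846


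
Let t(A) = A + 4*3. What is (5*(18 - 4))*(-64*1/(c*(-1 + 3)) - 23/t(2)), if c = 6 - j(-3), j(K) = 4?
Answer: -1235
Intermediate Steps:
c = 2 (c = 6 - 1*4 = 6 - 4 = 2)
t(A) = 12 + A (t(A) = A + 12 = 12 + A)
(5*(18 - 4))*(-64*1/(c*(-1 + 3)) - 23/t(2)) = (5*(18 - 4))*(-64*1/(2*(-1 + 3)) - 23/(12 + 2)) = (5*14)*(-64/(2*2) - 23/14) = 70*(-64/4 - 23*1/14) = 70*(-64*¼ - 23/14) = 70*(-16 - 23/14) = 70*(-247/14) = -1235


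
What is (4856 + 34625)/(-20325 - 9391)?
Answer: -39481/29716 ≈ -1.3286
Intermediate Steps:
(4856 + 34625)/(-20325 - 9391) = 39481/(-29716) = 39481*(-1/29716) = -39481/29716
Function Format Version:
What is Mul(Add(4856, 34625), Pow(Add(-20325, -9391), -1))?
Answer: Rational(-39481, 29716) ≈ -1.3286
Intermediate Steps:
Mul(Add(4856, 34625), Pow(Add(-20325, -9391), -1)) = Mul(39481, Pow(-29716, -1)) = Mul(39481, Rational(-1, 29716)) = Rational(-39481, 29716)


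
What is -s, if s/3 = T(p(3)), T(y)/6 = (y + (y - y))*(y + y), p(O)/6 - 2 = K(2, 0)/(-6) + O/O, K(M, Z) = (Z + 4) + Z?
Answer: -7056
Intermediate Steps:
K(M, Z) = 4 + 2*Z (K(M, Z) = (4 + Z) + Z = 4 + 2*Z)
p(O) = 14 (p(O) = 12 + 6*((4 + 2*0)/(-6) + O/O) = 12 + 6*((4 + 0)*(-1/6) + 1) = 12 + 6*(4*(-1/6) + 1) = 12 + 6*(-2/3 + 1) = 12 + 6*(1/3) = 12 + 2 = 14)
T(y) = 12*y**2 (T(y) = 6*((y + (y - y))*(y + y)) = 6*((y + 0)*(2*y)) = 6*(y*(2*y)) = 6*(2*y**2) = 12*y**2)
s = 7056 (s = 3*(12*14**2) = 3*(12*196) = 3*2352 = 7056)
-s = -1*7056 = -7056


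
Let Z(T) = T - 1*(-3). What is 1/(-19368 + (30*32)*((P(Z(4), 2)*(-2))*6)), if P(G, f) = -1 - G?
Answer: 1/72792 ≈ 1.3738e-5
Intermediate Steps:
Z(T) = 3 + T (Z(T) = T + 3 = 3 + T)
1/(-19368 + (30*32)*((P(Z(4), 2)*(-2))*6)) = 1/(-19368 + (30*32)*(((-1 - (3 + 4))*(-2))*6)) = 1/(-19368 + 960*(((-1 - 1*7)*(-2))*6)) = 1/(-19368 + 960*(((-1 - 7)*(-2))*6)) = 1/(-19368 + 960*(-8*(-2)*6)) = 1/(-19368 + 960*(16*6)) = 1/(-19368 + 960*96) = 1/(-19368 + 92160) = 1/72792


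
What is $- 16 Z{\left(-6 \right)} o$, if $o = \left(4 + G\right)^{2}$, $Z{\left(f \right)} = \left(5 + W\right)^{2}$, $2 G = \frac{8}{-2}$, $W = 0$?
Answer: $-1600$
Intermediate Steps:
$G = -2$ ($G = \frac{8 \frac{1}{-2}}{2} = \frac{8 \left(- \frac{1}{2}\right)}{2} = \frac{1}{2} \left(-4\right) = -2$)
$Z{\left(f \right)} = 25$ ($Z{\left(f \right)} = \left(5 + 0\right)^{2} = 5^{2} = 25$)
$o = 4$ ($o = \left(4 - 2\right)^{2} = 2^{2} = 4$)
$- 16 Z{\left(-6 \right)} o = \left(-16\right) 25 \cdot 4 = \left(-400\right) 4 = -1600$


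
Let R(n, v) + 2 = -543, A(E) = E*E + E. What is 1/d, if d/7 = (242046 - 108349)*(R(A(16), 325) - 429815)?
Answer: -1/402764886440 ≈ -2.4828e-12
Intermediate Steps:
A(E) = E + E**2 (A(E) = E**2 + E = E + E**2)
R(n, v) = -545 (R(n, v) = -2 - 543 = -545)
d = -402764886440 (d = 7*((242046 - 108349)*(-545 - 429815)) = 7*(133697*(-430360)) = 7*(-57537840920) = -402764886440)
1/d = 1/(-402764886440) = -1/402764886440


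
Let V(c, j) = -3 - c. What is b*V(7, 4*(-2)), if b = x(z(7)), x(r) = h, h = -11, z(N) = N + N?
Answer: 110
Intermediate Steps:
z(N) = 2*N
x(r) = -11
b = -11
b*V(7, 4*(-2)) = -11*(-3 - 1*7) = -11*(-3 - 7) = -11*(-10) = 110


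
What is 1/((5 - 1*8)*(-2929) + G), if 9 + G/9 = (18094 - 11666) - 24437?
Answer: -1/153375 ≈ -6.5200e-6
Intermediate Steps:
G = -162162 (G = -81 + 9*((18094 - 11666) - 24437) = -81 + 9*(6428 - 24437) = -81 + 9*(-18009) = -81 - 162081 = -162162)
1/((5 - 1*8)*(-2929) + G) = 1/((5 - 1*8)*(-2929) - 162162) = 1/((5 - 8)*(-2929) - 162162) = 1/(-3*(-2929) - 162162) = 1/(8787 - 162162) = 1/(-153375) = -1/153375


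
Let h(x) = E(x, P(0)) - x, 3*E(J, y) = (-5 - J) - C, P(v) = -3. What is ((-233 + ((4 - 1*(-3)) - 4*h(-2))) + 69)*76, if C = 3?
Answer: -11932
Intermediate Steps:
E(J, y) = -8/3 - J/3 (E(J, y) = ((-5 - J) - 1*3)/3 = ((-5 - J) - 3)/3 = (-8 - J)/3 = -8/3 - J/3)
h(x) = -8/3 - 4*x/3 (h(x) = (-8/3 - x/3) - x = -8/3 - 4*x/3)
((-233 + ((4 - 1*(-3)) - 4*h(-2))) + 69)*76 = ((-233 + ((4 - 1*(-3)) - 4*(-8/3 - 4/3*(-2)))) + 69)*76 = ((-233 + ((4 + 3) - 4*(-8/3 + 8/3))) + 69)*76 = ((-233 + (7 - 4*0)) + 69)*76 = ((-233 + (7 + 0)) + 69)*76 = ((-233 + 7) + 69)*76 = (-226 + 69)*76 = -157*76 = -11932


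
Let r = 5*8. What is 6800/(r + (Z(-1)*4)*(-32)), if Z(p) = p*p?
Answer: -850/11 ≈ -77.273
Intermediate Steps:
Z(p) = p**2
r = 40
6800/(r + (Z(-1)*4)*(-32)) = 6800/(40 + ((-1)**2*4)*(-32)) = 6800/(40 + (1*4)*(-32)) = 6800/(40 + 4*(-32)) = 6800/(40 - 128) = 6800/(-88) = 6800*(-1/88) = -850/11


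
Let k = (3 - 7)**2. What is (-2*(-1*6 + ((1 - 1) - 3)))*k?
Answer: 288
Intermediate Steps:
k = 16 (k = (-4)**2 = 16)
(-2*(-1*6 + ((1 - 1) - 3)))*k = -2*(-1*6 + ((1 - 1) - 3))*16 = -2*(-6 + (0 - 3))*16 = -2*(-6 - 3)*16 = -2*(-9)*16 = 18*16 = 288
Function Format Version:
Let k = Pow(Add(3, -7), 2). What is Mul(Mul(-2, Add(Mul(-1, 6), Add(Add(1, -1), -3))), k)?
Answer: 288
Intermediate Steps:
k = 16 (k = Pow(-4, 2) = 16)
Mul(Mul(-2, Add(Mul(-1, 6), Add(Add(1, -1), -3))), k) = Mul(Mul(-2, Add(Mul(-1, 6), Add(Add(1, -1), -3))), 16) = Mul(Mul(-2, Add(-6, Add(0, -3))), 16) = Mul(Mul(-2, Add(-6, -3)), 16) = Mul(Mul(-2, -9), 16) = Mul(18, 16) = 288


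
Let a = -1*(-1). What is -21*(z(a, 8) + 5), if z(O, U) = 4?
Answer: -189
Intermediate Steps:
a = 1
-21*(z(a, 8) + 5) = -21*(4 + 5) = -21*9 = -189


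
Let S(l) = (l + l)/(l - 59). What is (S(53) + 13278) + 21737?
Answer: 104992/3 ≈ 34997.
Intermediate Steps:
S(l) = 2*l/(-59 + l) (S(l) = (2*l)/(-59 + l) = 2*l/(-59 + l))
(S(53) + 13278) + 21737 = (2*53/(-59 + 53) + 13278) + 21737 = (2*53/(-6) + 13278) + 21737 = (2*53*(-1/6) + 13278) + 21737 = (-53/3 + 13278) + 21737 = 39781/3 + 21737 = 104992/3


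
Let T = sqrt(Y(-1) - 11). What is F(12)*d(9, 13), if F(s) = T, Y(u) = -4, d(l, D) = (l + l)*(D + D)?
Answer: 468*I*sqrt(15) ≈ 1812.6*I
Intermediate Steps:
d(l, D) = 4*D*l (d(l, D) = (2*l)*(2*D) = 4*D*l)
T = I*sqrt(15) (T = sqrt(-4 - 11) = sqrt(-15) = I*sqrt(15) ≈ 3.873*I)
F(s) = I*sqrt(15)
F(12)*d(9, 13) = (I*sqrt(15))*(4*13*9) = (I*sqrt(15))*468 = 468*I*sqrt(15)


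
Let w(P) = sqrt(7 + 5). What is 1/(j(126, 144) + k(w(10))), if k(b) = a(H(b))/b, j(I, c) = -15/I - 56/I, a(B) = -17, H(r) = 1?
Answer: 4473/188653 - 22491*sqrt(3)/188653 ≈ -0.18278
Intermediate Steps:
w(P) = 2*sqrt(3) (w(P) = sqrt(12) = 2*sqrt(3))
j(I, c) = -71/I
k(b) = -17/b
1/(j(126, 144) + k(w(10))) = 1/(-71/126 - 17*sqrt(3)/6)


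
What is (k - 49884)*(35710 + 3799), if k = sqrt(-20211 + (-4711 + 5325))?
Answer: -1970866956 + 39509*I*sqrt(19597) ≈ -1.9709e+9 + 5.5308e+6*I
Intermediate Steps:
k = I*sqrt(19597) (k = sqrt(-20211 + 614) = sqrt(-19597) = I*sqrt(19597) ≈ 139.99*I)
(k - 49884)*(35710 + 3799) = (I*sqrt(19597) - 49884)*(35710 + 3799) = (-49884 + I*sqrt(19597))*39509 = -1970866956 + 39509*I*sqrt(19597)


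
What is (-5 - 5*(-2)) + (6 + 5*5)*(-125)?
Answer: -3870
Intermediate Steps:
(-5 - 5*(-2)) + (6 + 5*5)*(-125) = (-5 + 10) + (6 + 25)*(-125) = 5 + 31*(-125) = 5 - 3875 = -3870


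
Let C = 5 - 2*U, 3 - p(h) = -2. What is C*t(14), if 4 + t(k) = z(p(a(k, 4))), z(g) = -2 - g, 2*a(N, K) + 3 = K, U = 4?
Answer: 33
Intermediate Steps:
a(N, K) = -3/2 + K/2
p(h) = 5 (p(h) = 3 - 1*(-2) = 3 + 2 = 5)
t(k) = -11 (t(k) = -4 + (-2 - 1*5) = -4 + (-2 - 5) = -4 - 7 = -11)
C = -3 (C = 5 - 2*4 = 5 - 8 = -3)
C*t(14) = -3*(-11) = 33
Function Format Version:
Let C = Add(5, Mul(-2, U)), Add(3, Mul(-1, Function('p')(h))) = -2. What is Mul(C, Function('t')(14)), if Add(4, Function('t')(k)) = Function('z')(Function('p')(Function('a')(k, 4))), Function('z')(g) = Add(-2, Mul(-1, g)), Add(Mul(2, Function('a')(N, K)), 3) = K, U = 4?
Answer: 33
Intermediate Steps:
Function('a')(N, K) = Add(Rational(-3, 2), Mul(Rational(1, 2), K))
Function('p')(h) = 5 (Function('p')(h) = Add(3, Mul(-1, -2)) = Add(3, 2) = 5)
Function('t')(k) = -11 (Function('t')(k) = Add(-4, Add(-2, Mul(-1, 5))) = Add(-4, Add(-2, -5)) = Add(-4, -7) = -11)
C = -3 (C = Add(5, Mul(-2, 4)) = Add(5, -8) = -3)
Mul(C, Function('t')(14)) = Mul(-3, -11) = 33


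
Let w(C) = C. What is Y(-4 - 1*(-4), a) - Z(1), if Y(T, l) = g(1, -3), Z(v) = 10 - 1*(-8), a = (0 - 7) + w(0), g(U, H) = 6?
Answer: -12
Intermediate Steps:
a = -7 (a = (0 - 7) + 0 = -7 + 0 = -7)
Z(v) = 18 (Z(v) = 10 + 8 = 18)
Y(T, l) = 6
Y(-4 - 1*(-4), a) - Z(1) = 6 - 1*18 = 6 - 18 = -12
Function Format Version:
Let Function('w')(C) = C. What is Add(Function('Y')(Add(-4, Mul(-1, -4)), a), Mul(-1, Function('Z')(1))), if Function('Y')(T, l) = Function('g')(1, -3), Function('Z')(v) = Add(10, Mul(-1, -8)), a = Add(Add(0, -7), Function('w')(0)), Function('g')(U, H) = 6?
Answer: -12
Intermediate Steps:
a = -7 (a = Add(Add(0, -7), 0) = Add(-7, 0) = -7)
Function('Z')(v) = 18 (Function('Z')(v) = Add(10, 8) = 18)
Function('Y')(T, l) = 6
Add(Function('Y')(Add(-4, Mul(-1, -4)), a), Mul(-1, Function('Z')(1))) = Add(6, Mul(-1, 18)) = Add(6, -18) = -12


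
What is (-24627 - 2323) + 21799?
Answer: -5151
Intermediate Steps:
(-24627 - 2323) + 21799 = -26950 + 21799 = -5151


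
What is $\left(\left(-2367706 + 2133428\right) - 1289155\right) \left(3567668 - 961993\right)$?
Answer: $-3969571282275$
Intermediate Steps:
$\left(\left(-2367706 + 2133428\right) - 1289155\right) \left(3567668 - 961993\right) = \left(-234278 - 1289155\right) 2605675 = \left(-1523433\right) 2605675 = -3969571282275$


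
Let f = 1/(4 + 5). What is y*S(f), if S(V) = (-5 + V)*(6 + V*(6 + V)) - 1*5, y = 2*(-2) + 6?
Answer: -54898/729 ≈ -75.306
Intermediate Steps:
f = ⅑ (f = 1/9 = ⅑ ≈ 0.11111)
y = 2 (y = -4 + 6 = 2)
S(V) = -5 + (-5 + V)*(6 + V*(6 + V)) (S(V) = (-5 + V)*(6 + V*(6 + V)) - 5 = -5 + (-5 + V)*(6 + V*(6 + V)))
y*S(f) = 2*(-35 + (⅑)² + (⅑)³ - 24*⅑) = 2*(-35 + 1/81 + 1/729 - 8/3) = 2*(-27449/729) = -54898/729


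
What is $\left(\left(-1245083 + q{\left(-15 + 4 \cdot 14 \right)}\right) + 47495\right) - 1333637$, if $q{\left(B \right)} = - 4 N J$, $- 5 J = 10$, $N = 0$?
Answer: $-2531225$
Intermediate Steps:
$J = -2$ ($J = \left(- \frac{1}{5}\right) 10 = -2$)
$q{\left(B \right)} = 0$ ($q{\left(B \right)} = \left(-4\right) 0 \left(-2\right) = 0 \left(-2\right) = 0$)
$\left(\left(-1245083 + q{\left(-15 + 4 \cdot 14 \right)}\right) + 47495\right) - 1333637 = \left(\left(-1245083 + 0\right) + 47495\right) - 1333637 = \left(-1245083 + 47495\right) - 1333637 = -1197588 - 1333637 = -2531225$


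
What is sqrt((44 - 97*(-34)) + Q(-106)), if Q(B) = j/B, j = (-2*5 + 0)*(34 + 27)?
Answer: sqrt(9403843)/53 ≈ 57.860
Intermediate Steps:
j = -610 (j = (-10 + 0)*61 = -10*61 = -610)
Q(B) = -610/B
sqrt((44 - 97*(-34)) + Q(-106)) = sqrt((44 - 97*(-34)) - 610/(-106)) = sqrt((44 + 3298) - 610*(-1/106)) = sqrt(3342 + 305/53) = sqrt(177431/53) = sqrt(9403843)/53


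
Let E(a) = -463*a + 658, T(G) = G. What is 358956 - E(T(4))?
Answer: 360150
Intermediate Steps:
E(a) = 658 - 463*a
358956 - E(T(4)) = 358956 - (658 - 463*4) = 358956 - (658 - 1852) = 358956 - 1*(-1194) = 358956 + 1194 = 360150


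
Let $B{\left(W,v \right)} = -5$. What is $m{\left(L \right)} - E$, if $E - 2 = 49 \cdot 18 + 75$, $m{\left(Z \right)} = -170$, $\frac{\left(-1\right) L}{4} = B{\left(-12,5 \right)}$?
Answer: $-1129$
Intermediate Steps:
$L = 20$ ($L = \left(-4\right) \left(-5\right) = 20$)
$E = 959$ ($E = 2 + \left(49 \cdot 18 + 75\right) = 2 + \left(882 + 75\right) = 2 + 957 = 959$)
$m{\left(L \right)} - E = -170 - 959 = -1129$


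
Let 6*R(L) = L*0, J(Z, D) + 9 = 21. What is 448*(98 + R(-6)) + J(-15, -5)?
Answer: 43916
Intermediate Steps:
J(Z, D) = 12 (J(Z, D) = -9 + 21 = 12)
R(L) = 0 (R(L) = (L*0)/6 = (⅙)*0 = 0)
448*(98 + R(-6)) + J(-15, -5) = 448*(98 + 0) + 12 = 448*98 + 12 = 43904 + 12 = 43916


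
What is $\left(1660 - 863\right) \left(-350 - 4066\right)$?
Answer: $-3519552$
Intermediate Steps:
$\left(1660 - 863\right) \left(-350 - 4066\right) = 797 \left(-4416\right) = -3519552$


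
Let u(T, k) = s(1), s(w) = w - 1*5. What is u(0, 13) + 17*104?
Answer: 1764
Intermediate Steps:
s(w) = -5 + w (s(w) = w - 5 = -5 + w)
u(T, k) = -4 (u(T, k) = -5 + 1 = -4)
u(0, 13) + 17*104 = -4 + 17*104 = -4 + 1768 = 1764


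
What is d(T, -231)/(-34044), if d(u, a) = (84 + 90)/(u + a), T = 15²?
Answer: 29/34044 ≈ 0.00085184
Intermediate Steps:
T = 225
d(u, a) = 174/(a + u)
d(T, -231)/(-34044) = (174/(-231 + 225))/(-34044) = (174/(-6))*(-1/34044) = (174*(-⅙))*(-1/34044) = -29*(-1/34044) = 29/34044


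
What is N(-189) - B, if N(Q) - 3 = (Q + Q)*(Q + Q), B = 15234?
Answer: 127653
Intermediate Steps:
N(Q) = 3 + 4*Q**2 (N(Q) = 3 + (Q + Q)*(Q + Q) = 3 + (2*Q)*(2*Q) = 3 + 4*Q**2)
N(-189) - B = (3 + 4*(-189)**2) - 1*15234 = (3 + 4*35721) - 15234 = (3 + 142884) - 15234 = 142887 - 15234 = 127653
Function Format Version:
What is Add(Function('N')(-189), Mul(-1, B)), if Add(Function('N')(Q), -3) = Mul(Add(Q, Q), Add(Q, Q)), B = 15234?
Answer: 127653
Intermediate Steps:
Function('N')(Q) = Add(3, Mul(4, Pow(Q, 2))) (Function('N')(Q) = Add(3, Mul(Add(Q, Q), Add(Q, Q))) = Add(3, Mul(Mul(2, Q), Mul(2, Q))) = Add(3, Mul(4, Pow(Q, 2))))
Add(Function('N')(-189), Mul(-1, B)) = Add(Add(3, Mul(4, Pow(-189, 2))), Mul(-1, 15234)) = Add(Add(3, Mul(4, 35721)), -15234) = Add(Add(3, 142884), -15234) = Add(142887, -15234) = 127653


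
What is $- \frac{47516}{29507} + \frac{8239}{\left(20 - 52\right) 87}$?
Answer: $- \frac{375392717}{82147488} \approx -4.5697$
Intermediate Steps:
$- \frac{47516}{29507} + \frac{8239}{\left(20 - 52\right) 87} = \left(-47516\right) \frac{1}{29507} + \frac{8239}{\left(-32\right) 87} = - \frac{47516}{29507} + \frac{8239}{-2784} = - \frac{47516}{29507} + 8239 \left(- \frac{1}{2784}\right) = - \frac{47516}{29507} - \frac{8239}{2784} = - \frac{375392717}{82147488}$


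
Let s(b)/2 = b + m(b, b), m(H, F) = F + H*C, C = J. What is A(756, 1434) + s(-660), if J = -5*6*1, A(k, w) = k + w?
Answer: 39150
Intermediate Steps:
J = -30 (J = -30*1 = -30)
C = -30
m(H, F) = F - 30*H (m(H, F) = F + H*(-30) = F - 30*H)
s(b) = -56*b (s(b) = 2*(b + (b - 30*b)) = 2*(b - 29*b) = 2*(-28*b) = -56*b)
A(756, 1434) + s(-660) = (756 + 1434) - 56*(-660) = 2190 + 36960 = 39150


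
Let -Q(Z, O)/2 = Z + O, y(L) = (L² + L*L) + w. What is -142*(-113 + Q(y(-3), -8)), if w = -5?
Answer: 17466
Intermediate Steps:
y(L) = -5 + 2*L² (y(L) = (L² + L*L) - 5 = (L² + L²) - 5 = 2*L² - 5 = -5 + 2*L²)
Q(Z, O) = -2*O - 2*Z (Q(Z, O) = -2*(Z + O) = -2*(O + Z) = -2*O - 2*Z)
-142*(-113 + Q(y(-3), -8)) = -142*(-113 + (-2*(-8) - 2*(-5 + 2*(-3)²))) = -142*(-113 + (16 - 2*(-5 + 2*9))) = -142*(-113 + (16 - 2*(-5 + 18))) = -142*(-113 + (16 - 2*13)) = -142*(-113 + (16 - 26)) = -142*(-113 - 10) = -142*(-123) = 17466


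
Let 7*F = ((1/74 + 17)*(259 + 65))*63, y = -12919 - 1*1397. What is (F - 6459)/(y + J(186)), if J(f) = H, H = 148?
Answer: -145149/47656 ≈ -3.0458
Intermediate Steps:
J(f) = 148
y = -14316 (y = -12919 - 1397 = -14316)
F = 1835622/37 (F = (((1/74 + 17)*(259 + 65))*63)/7 = (((1/74 + 17)*324)*63)/7 = (((1259/74)*324)*63)/7 = ((203958/37)*63)/7 = (⅐)*(12849354/37) = 1835622/37 ≈ 49611.)
(F - 6459)/(y + J(186)) = (1835622/37 - 6459)/(-14316 + 148) = (1596639/37)/(-14168) = (1596639/37)*(-1/14168) = -145149/47656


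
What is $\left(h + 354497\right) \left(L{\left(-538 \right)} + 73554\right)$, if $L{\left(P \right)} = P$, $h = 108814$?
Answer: $33829115976$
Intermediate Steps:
$\left(h + 354497\right) \left(L{\left(-538 \right)} + 73554\right) = \left(108814 + 354497\right) \left(-538 + 73554\right) = 463311 \cdot 73016 = 33829115976$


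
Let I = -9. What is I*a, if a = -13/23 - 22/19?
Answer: 6777/437 ≈ 15.508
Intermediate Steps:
a = -753/437 (a = -13*1/23 - 22*1/19 = -13/23 - 22/19 = -753/437 ≈ -1.7231)
I*a = -9*(-753/437) = 6777/437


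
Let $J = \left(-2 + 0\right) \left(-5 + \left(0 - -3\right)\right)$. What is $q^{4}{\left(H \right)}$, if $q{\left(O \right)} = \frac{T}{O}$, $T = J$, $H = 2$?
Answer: $16$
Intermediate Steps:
$J = 4$ ($J = - 2 \left(-5 + \left(0 + 3\right)\right) = - 2 \left(-5 + 3\right) = \left(-2\right) \left(-2\right) = 4$)
$T = 4$
$q{\left(O \right)} = \frac{4}{O}$
$q^{4}{\left(H \right)} = \left(\frac{4}{2}\right)^{4} = \left(4 \cdot \frac{1}{2}\right)^{4} = 2^{4} = 16$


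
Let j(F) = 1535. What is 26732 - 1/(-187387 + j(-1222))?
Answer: 4968195665/185852 ≈ 26732.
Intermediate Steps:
26732 - 1/(-187387 + j(-1222)) = 26732 - 1/(-187387 + 1535) = 26732 - 1/(-185852) = 26732 - 1*(-1/185852) = 26732 + 1/185852 = 4968195665/185852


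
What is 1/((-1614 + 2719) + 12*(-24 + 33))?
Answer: 1/1213 ≈ 0.00082440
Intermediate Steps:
1/((-1614 + 2719) + 12*(-24 + 33)) = 1/(1105 + 12*9) = 1/(1105 + 108) = 1/1213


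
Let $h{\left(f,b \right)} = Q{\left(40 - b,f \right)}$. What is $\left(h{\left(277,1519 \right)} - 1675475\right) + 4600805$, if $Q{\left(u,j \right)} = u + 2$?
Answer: $2923853$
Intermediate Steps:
$Q{\left(u,j \right)} = 2 + u$
$h{\left(f,b \right)} = 42 - b$ ($h{\left(f,b \right)} = 2 - \left(-40 + b\right) = 42 - b$)
$\left(h{\left(277,1519 \right)} - 1675475\right) + 4600805 = \left(\left(42 - 1519\right) - 1675475\right) + 4600805 = \left(-1477 - 1675475\right) + 4600805 = -1676952 + 4600805 = 2923853$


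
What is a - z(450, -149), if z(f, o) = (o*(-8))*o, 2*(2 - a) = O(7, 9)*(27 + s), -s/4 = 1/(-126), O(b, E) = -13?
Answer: 22400999/126 ≈ 1.7779e+5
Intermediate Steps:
s = 2/63 (s = -4/(-126) = -4*(-1/126) = 2/63 ≈ 0.031746)
a = 22391/126 (a = 2 - (-13)*(27 + 2/63)/2 = 2 - (-13)*1703/(2*63) = 2 - ½*(-22139/63) = 2 + 22139/126 = 22391/126 ≈ 177.71)
z(f, o) = -8*o² (z(f, o) = (-8*o)*o = -8*o²)
a - z(450, -149) = 22391/126 - (-8)*(-149)² = 22391/126 - (-8)*22201 = 22391/126 - 1*(-177608) = 22391/126 + 177608 = 22400999/126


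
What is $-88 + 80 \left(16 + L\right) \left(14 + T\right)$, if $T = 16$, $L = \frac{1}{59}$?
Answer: $\frac{2262808}{59} \approx 38353.0$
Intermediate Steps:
$L = \frac{1}{59} \approx 0.016949$
$-88 + 80 \left(16 + L\right) \left(14 + T\right) = -88 + 80 \left(16 + \frac{1}{59}\right) \left(14 + 16\right) = -88 + 80 \cdot \frac{945}{59} \cdot 30 = -88 + 80 \cdot \frac{28350}{59} = -88 + \frac{2268000}{59} = \frac{2262808}{59}$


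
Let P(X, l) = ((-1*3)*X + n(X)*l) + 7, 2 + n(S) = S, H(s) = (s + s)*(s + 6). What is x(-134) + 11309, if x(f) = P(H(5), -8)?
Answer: 10122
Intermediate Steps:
H(s) = 2*s*(6 + s) (H(s) = (2*s)*(6 + s) = 2*s*(6 + s))
n(S) = -2 + S
P(X, l) = 7 - 3*X + l*(-2 + X) (P(X, l) = ((-1*3)*X + (-2 + X)*l) + 7 = (-3*X + l*(-2 + X)) + 7 = 7 - 3*X + l*(-2 + X))
x(f) = -1187 (x(f) = 7 - 6*5*(6 + 5) - 8*(-2 + 2*5*(6 + 5)) = 7 - 6*5*11 - 8*(-2 + 2*5*11) = 7 - 3*110 - 8*(-2 + 110) = 7 - 330 - 8*108 = 7 - 330 - 864 = -1187)
x(-134) + 11309 = -1187 + 11309 = 10122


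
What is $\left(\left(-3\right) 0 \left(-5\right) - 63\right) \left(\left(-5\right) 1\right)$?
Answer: $315$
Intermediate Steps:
$\left(\left(-3\right) 0 \left(-5\right) - 63\right) \left(\left(-5\right) 1\right) = \left(0 \left(-5\right) - 63\right) \left(-5\right) = \left(0 - 63\right) \left(-5\right) = \left(-63\right) \left(-5\right) = 315$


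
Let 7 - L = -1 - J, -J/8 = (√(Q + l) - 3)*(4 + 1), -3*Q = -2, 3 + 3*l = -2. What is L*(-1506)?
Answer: -192768 + 60240*I ≈ -1.9277e+5 + 60240.0*I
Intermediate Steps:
l = -5/3 (l = -1 + (⅓)*(-2) = -1 - ⅔ = -5/3 ≈ -1.6667)
Q = ⅔ (Q = -⅓*(-2) = ⅔ ≈ 0.66667)
J = 120 - 40*I (J = -8*(√(⅔ - 5/3) - 3)*(4 + 1) = -8*(√(-1) - 3)*5 = -8*(I - 3)*5 = -8*(-3 + I)*5 = -8*(-15 + 5*I) = 120 - 40*I ≈ 120.0 - 40.0*I)
L = 128 - 40*I (L = 7 - (-1 - (120 - 40*I)) = 7 - (-1 + (-120 + 40*I)) = 7 - (-121 + 40*I) = 7 + (121 - 40*I) = 128 - 40*I ≈ 128.0 - 40.0*I)
L*(-1506) = (128 - 40*I)*(-1506) = -192768 + 60240*I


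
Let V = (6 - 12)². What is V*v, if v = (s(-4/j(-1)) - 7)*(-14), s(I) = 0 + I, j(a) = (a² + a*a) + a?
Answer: 5544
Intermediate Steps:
j(a) = a + 2*a² (j(a) = (a² + a²) + a = 2*a² + a = a + 2*a²)
s(I) = I
V = 36 (V = (-6)² = 36)
v = 154 (v = (-4*(-1/(1 + 2*(-1))) - 7)*(-14) = (-4*(-1/(1 - 2)) - 7)*(-14) = (-4/((-1*(-1))) - 7)*(-14) = (-4/1 - 7)*(-14) = (-4*1 - 7)*(-14) = (-4 - 7)*(-14) = -11*(-14) = 154)
V*v = 36*154 = 5544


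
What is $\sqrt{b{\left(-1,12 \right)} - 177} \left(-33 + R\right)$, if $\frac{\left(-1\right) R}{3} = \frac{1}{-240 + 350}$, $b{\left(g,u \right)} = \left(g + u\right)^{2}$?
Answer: $- \frac{3633 i \sqrt{14}}{55} \approx - 247.15 i$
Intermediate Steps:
$R = - \frac{3}{110}$ ($R = - \frac{3}{-240 + 350} = - \frac{3}{110} \approx -0.027273$)
$\sqrt{b{\left(-1,12 \right)} - 177} \left(-33 + R\right) = \sqrt{\left(-1 + 12\right)^{2} - 177} \left(-33 - \frac{3}{110}\right) = \sqrt{11^{2} - 177} \left(- \frac{3633}{110}\right) = \sqrt{121 - 177} \left(- \frac{3633}{110}\right) = \sqrt{-56} \left(- \frac{3633}{110}\right) = 2 i \sqrt{14} \left(- \frac{3633}{110}\right) = - \frac{3633 i \sqrt{14}}{55}$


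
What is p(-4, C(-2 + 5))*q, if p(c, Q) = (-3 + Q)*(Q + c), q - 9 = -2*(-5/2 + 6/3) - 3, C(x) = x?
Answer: 0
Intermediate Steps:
q = 7 (q = 9 + (-2*(-5/2 + 6/3) - 3) = 9 + (-2*(-5*½ + 6*(⅓)) - 3) = 9 + (-2*(-5/2 + 2) - 3) = 9 + (-2*(-½) - 3) = 9 + (1 - 3) = 9 - 2 = 7)
p(-4, C(-2 + 5))*q = ((-2 + 5)² - 3*(-2 + 5) - 3*(-4) + (-2 + 5)*(-4))*7 = (3² - 3*3 + 12 + 3*(-4))*7 = (9 - 9 + 12 - 12)*7 = 0*7 = 0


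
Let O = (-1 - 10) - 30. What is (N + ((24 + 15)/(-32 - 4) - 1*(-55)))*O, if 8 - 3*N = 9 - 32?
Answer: -10537/4 ≈ -2634.3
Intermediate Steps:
O = -41 (O = -11 - 30 = -41)
N = 31/3 (N = 8/3 - (9 - 32)/3 = 8/3 - ⅓*(-23) = 8/3 + 23/3 = 31/3 ≈ 10.333)
(N + ((24 + 15)/(-32 - 4) - 1*(-55)))*O = (31/3 + ((24 + 15)/(-32 - 4) - 1*(-55)))*(-41) = (31/3 + (39/(-36) + 55))*(-41) = (31/3 + (39*(-1/36) + 55))*(-41) = (31/3 + (-13/12 + 55))*(-41) = (31/3 + 647/12)*(-41) = (257/4)*(-41) = -10537/4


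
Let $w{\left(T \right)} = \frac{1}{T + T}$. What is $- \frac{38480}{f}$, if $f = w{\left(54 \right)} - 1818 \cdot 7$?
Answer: $\frac{4155840}{1374407} \approx 3.0237$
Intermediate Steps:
$w{\left(T \right)} = \frac{1}{2 T}$
$f = - \frac{1374407}{108}$ ($f = \frac{1}{2 \cdot 54} - 1818 \cdot 7 = \frac{1}{2} \cdot \frac{1}{54} - 12726 = \frac{1}{108} - 12726 = - \frac{1374407}{108} \approx -12726.0$)
$- \frac{38480}{f} = - \frac{38480}{- \frac{1374407}{108}} = \left(-38480\right) \left(- \frac{108}{1374407}\right) = \frac{4155840}{1374407}$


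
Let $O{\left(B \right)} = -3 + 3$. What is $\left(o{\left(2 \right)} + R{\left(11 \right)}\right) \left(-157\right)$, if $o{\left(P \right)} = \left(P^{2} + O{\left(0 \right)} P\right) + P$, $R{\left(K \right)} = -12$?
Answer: $942$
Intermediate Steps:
$O{\left(B \right)} = 0$
$o{\left(P \right)} = P + P^{2}$ ($o{\left(P \right)} = \left(P^{2} + 0 P\right) + P = \left(P^{2} + 0\right) + P = P^{2} + P = P + P^{2}$)
$\left(o{\left(2 \right)} + R{\left(11 \right)}\right) \left(-157\right) = \left(2 \left(1 + 2\right) - 12\right) \left(-157\right) = \left(2 \cdot 3 - 12\right) \left(-157\right) = \left(6 - 12\right) \left(-157\right) = \left(-6\right) \left(-157\right) = 942$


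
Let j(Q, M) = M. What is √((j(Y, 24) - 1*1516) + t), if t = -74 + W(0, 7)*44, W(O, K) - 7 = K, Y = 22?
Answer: 5*I*√38 ≈ 30.822*I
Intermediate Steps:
W(O, K) = 7 + K
t = 542 (t = -74 + (7 + 7)*44 = -74 + 14*44 = -74 + 616 = 542)
√((j(Y, 24) - 1*1516) + t) = √((24 - 1*1516) + 542) = √((24 - 1516) + 542) = √(-1492 + 542) = √(-950) = 5*I*√38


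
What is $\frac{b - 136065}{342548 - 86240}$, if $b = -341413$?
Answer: $- \frac{238739}{128154} \approx -1.8629$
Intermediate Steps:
$\frac{b - 136065}{342548 - 86240} = \frac{-341413 - 136065}{342548 - 86240} = - \frac{477478}{256308} = \left(-477478\right) \frac{1}{256308} = - \frac{238739}{128154}$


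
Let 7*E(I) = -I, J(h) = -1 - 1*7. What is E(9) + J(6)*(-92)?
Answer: 5143/7 ≈ 734.71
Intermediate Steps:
J(h) = -8 (J(h) = -1 - 7 = -8)
E(I) = -I/7 (E(I) = (-I)/7 = -I/7)
E(9) + J(6)*(-92) = -1/7*9 - 8*(-92) = -9/7 + 736 = 5143/7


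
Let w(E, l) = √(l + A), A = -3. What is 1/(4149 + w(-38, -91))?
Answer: 4149/17214295 - I*√94/17214295 ≈ 0.00024102 - 5.6322e-7*I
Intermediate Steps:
w(E, l) = √(-3 + l) (w(E, l) = √(l - 3) = √(-3 + l))
1/(4149 + w(-38, -91)) = 1/(4149 + √(-3 - 91)) = 1/(4149 + √(-94)) = 1/(4149 + I*√94)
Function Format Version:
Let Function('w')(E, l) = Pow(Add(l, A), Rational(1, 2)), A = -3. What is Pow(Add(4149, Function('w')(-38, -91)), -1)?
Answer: Add(Rational(4149, 17214295), Mul(Rational(-1, 17214295), I, Pow(94, Rational(1, 2)))) ≈ Add(0.00024102, Mul(-5.6322e-7, I))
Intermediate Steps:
Function('w')(E, l) = Pow(Add(-3, l), Rational(1, 2)) (Function('w')(E, l) = Pow(Add(l, -3), Rational(1, 2)) = Pow(Add(-3, l), Rational(1, 2)))
Pow(Add(4149, Function('w')(-38, -91)), -1) = Pow(Add(4149, Pow(Add(-3, -91), Rational(1, 2))), -1) = Pow(Add(4149, Pow(-94, Rational(1, 2))), -1) = Pow(Add(4149, Mul(I, Pow(94, Rational(1, 2)))), -1)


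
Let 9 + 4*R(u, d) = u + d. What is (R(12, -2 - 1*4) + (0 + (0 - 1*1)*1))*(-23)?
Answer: 161/4 ≈ 40.250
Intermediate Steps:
R(u, d) = -9/4 + d/4 + u/4 (R(u, d) = -9/4 + (u + d)/4 = -9/4 + (d + u)/4 = -9/4 + (d/4 + u/4) = -9/4 + d/4 + u/4)
(R(12, -2 - 1*4) + (0 + (0 - 1*1)*1))*(-23) = ((-9/4 + (-2 - 1*4)/4 + (¼)*12) + (0 + (0 - 1*1)*1))*(-23) = ((-9/4 + (-2 - 4)/4 + 3) + (0 + (0 - 1)*1))*(-23) = ((-9/4 + (¼)*(-6) + 3) + (0 - 1*1))*(-23) = ((-9/4 - 3/2 + 3) + (0 - 1))*(-23) = (-¾ - 1)*(-23) = -7/4*(-23) = 161/4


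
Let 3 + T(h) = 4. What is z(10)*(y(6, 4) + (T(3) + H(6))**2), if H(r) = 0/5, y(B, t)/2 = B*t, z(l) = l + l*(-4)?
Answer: -1470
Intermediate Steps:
T(h) = 1 (T(h) = -3 + 4 = 1)
z(l) = -3*l (z(l) = l - 4*l = -3*l)
y(B, t) = 2*B*t (y(B, t) = 2*(B*t) = 2*B*t)
H(r) = 0 (H(r) = 0*(1/5) = 0)
z(10)*(y(6, 4) + (T(3) + H(6))**2) = (-3*10)*(2*6*4 + (1 + 0)**2) = -30*(48 + 1**2) = -30*(48 + 1) = -30*49 = -1470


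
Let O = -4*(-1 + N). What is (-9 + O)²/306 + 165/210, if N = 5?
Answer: 3029/1071 ≈ 2.8282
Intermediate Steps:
O = -16 (O = -4*(-1 + 5) = -4*4 = -16)
(-9 + O)²/306 + 165/210 = (-9 - 16)²/306 + 165/210 = (-25)²*(1/306) + 165*(1/210) = 625*(1/306) + 11/14 = 625/306 + 11/14 = 3029/1071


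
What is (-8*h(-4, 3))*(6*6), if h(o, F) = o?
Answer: 1152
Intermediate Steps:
(-8*h(-4, 3))*(6*6) = (-8*(-4))*(6*6) = 32*36 = 1152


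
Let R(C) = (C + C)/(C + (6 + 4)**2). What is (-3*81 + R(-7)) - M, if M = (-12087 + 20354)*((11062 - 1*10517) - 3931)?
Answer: 2603239153/93 ≈ 2.7992e+7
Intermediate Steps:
R(C) = 2*C/(100 + C) (R(C) = (2*C)/(C + 10**2) = (2*C)/(C + 100) = (2*C)/(100 + C) = 2*C/(100 + C))
M = -27992062 (M = 8267*((11062 - 10517) - 3931) = 8267*(545 - 3931) = 8267*(-3386) = -27992062)
(-3*81 + R(-7)) - M = (-3*81 + 2*(-7)/(100 - 7)) - 1*(-27992062) = (-243 + 2*(-7)/93) + 27992062 = (-243 + 2*(-7)*(1/93)) + 27992062 = (-243 - 14/93) + 27992062 = -22613/93 + 27992062 = 2603239153/93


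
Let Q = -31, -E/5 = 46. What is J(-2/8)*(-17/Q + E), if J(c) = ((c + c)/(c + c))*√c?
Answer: -7113*I/62 ≈ -114.73*I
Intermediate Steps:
E = -230 (E = -5*46 = -230)
J(c) = √c (J(c) = ((2*c)/((2*c)))*√c = ((2*c)*(1/(2*c)))*√c = 1*√c = √c)
J(-2/8)*(-17/Q + E) = √(-2/8)*(-17/(-31) - 230) = √(-2*⅛)*(-17*(-1/31) - 230) = √(-¼)*(17/31 - 230) = (I/2)*(-7113/31) = -7113*I/62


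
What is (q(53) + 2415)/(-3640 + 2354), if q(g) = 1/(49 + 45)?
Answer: -227011/120884 ≈ -1.8779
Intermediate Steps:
q(g) = 1/94
(q(53) + 2415)/(-3640 + 2354) = (1/94 + 2415)/(-3640 + 2354) = (227011/94)/(-1286) = (227011/94)*(-1/1286) = -227011/120884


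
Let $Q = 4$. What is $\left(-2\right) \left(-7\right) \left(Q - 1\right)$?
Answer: $42$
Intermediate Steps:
$\left(-2\right) \left(-7\right) \left(Q - 1\right) = \left(-2\right) \left(-7\right) \left(4 - 1\right) = 14 \cdot 3 = 42$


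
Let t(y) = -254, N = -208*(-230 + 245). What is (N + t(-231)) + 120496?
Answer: 117122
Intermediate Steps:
N = -3120 (N = -208*15 = -3120)
(N + t(-231)) + 120496 = (-3120 - 254) + 120496 = -3374 + 120496 = 117122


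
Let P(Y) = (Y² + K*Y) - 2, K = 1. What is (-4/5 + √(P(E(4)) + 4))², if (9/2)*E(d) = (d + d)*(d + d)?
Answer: 443746/2025 - 8*√17698/45 ≈ 195.48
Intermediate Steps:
E(d) = 8*d²/9 (E(d) = 2*((d + d)*(d + d))/9 = 2*((2*d)*(2*d))/9 = 2*(4*d²)/9 = 8*d²/9)
P(Y) = -2 + Y + Y² (P(Y) = (Y² + 1*Y) - 2 = (Y² + Y) - 2 = (Y + Y²) - 2 = -2 + Y + Y²)
(-4/5 + √(P(E(4)) + 4))² = (-4/5 + √((-2 + (8/9)*4² + ((8/9)*4²)²) + 4))² = (-4*⅕ + √((-2 + (8/9)*16 + ((8/9)*16)²) + 4))² = (-⅘ + √((-2 + 128/9 + (128/9)²) + 4))² = (-⅘ + √((-2 + 128/9 + 16384/81) + 4))² = (-⅘ + √(17374/81 + 4))² = (-⅘ + √(17698/81))² = (-⅘ + √17698/9)²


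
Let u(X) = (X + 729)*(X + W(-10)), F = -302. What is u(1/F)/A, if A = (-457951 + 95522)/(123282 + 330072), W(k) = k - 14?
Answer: 361757925566961/16527487258 ≈ 21888.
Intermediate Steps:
W(k) = -14 + k
A = -362429/453354 ≈ -0.79944
u(X) = (-24 + X)*(729 + X) (u(X) = (X + 729)*(X + (-14 - 10)) = (729 + X)*(X - 24) = (729 + X)*(-24 + X) = (-24 + X)*(729 + X))
u(1/F)/A = (-17496 + (1/(-302))**2 + 705/(-302))/(-362429/453354) = (-17496 + (-1/302)**2 + 705*(-1/302))*(-453354/362429) = (-17496 + 1/91204 - 705/302)*(-453354/362429) = -1595918093/91204*(-453354/362429) = 361757925566961/16527487258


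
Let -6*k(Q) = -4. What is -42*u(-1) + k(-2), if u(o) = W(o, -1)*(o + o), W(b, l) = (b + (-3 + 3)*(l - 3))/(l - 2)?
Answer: 86/3 ≈ 28.667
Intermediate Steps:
k(Q) = 2/3 (k(Q) = -1/6*(-4) = 2/3)
W(b, l) = b/(-2 + l) (W(b, l) = (b + 0*(-3 + l))/(-2 + l) = (b + 0)/(-2 + l) = b/(-2 + l))
u(o) = -2*o**2/3 (u(o) = (o/(-2 - 1))*(o + o) = (o/(-3))*(2*o) = (o*(-1/3))*(2*o) = (-o/3)*(2*o) = -2*o**2/3)
-42*u(-1) + k(-2) = -(-28)*(-1)**2 + 2/3 = -(-28) + 2/3 = -42*(-2/3) + 2/3 = 28 + 2/3 = 86/3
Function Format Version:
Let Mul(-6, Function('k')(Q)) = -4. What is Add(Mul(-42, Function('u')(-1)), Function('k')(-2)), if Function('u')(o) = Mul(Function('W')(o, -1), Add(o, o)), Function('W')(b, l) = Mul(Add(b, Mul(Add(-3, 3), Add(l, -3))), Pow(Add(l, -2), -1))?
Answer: Rational(86, 3) ≈ 28.667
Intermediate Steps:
Function('k')(Q) = Rational(2, 3) (Function('k')(Q) = Mul(Rational(-1, 6), -4) = Rational(2, 3))
Function('W')(b, l) = Mul(b, Pow(Add(-2, l), -1)) (Function('W')(b, l) = Mul(Add(b, Mul(0, Add(-3, l))), Pow(Add(-2, l), -1)) = Mul(Add(b, 0), Pow(Add(-2, l), -1)) = Mul(b, Pow(Add(-2, l), -1)))
Function('u')(o) = Mul(Rational(-2, 3), Pow(o, 2)) (Function('u')(o) = Mul(Mul(o, Pow(Add(-2, -1), -1)), Add(o, o)) = Mul(Mul(o, Pow(-3, -1)), Mul(2, o)) = Mul(Mul(o, Rational(-1, 3)), Mul(2, o)) = Mul(Mul(Rational(-1, 3), o), Mul(2, o)) = Mul(Rational(-2, 3), Pow(o, 2)))
Add(Mul(-42, Function('u')(-1)), Function('k')(-2)) = Add(Mul(-42, Mul(Rational(-2, 3), Pow(-1, 2))), Rational(2, 3)) = Add(Mul(-42, Mul(Rational(-2, 3), 1)), Rational(2, 3)) = Add(Mul(-42, Rational(-2, 3)), Rational(2, 3)) = Add(28, Rational(2, 3)) = Rational(86, 3)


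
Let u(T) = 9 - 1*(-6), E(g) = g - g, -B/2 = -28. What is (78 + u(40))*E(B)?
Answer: 0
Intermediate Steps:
B = 56 (B = -2*(-28) = 56)
E(g) = 0
u(T) = 15 (u(T) = 9 + 6 = 15)
(78 + u(40))*E(B) = (78 + 15)*0 = 93*0 = 0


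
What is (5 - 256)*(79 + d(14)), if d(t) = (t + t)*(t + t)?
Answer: -216613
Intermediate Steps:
d(t) = 4*t**2 (d(t) = (2*t)*(2*t) = 4*t**2)
(5 - 256)*(79 + d(14)) = (5 - 256)*(79 + 4*14**2) = -251*(79 + 4*196) = -251*(79 + 784) = -251*863 = -216613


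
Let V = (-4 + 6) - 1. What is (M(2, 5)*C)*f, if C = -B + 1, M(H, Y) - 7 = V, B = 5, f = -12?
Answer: 384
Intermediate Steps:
V = 1 (V = 2 - 1 = 1)
M(H, Y) = 8 (M(H, Y) = 7 + 1 = 8)
C = -4 (C = -1*5 + 1 = -5 + 1 = -4)
(M(2, 5)*C)*f = (8*(-4))*(-12) = -32*(-12) = 384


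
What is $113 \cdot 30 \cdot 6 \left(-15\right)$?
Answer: $-305100$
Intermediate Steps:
$113 \cdot 30 \cdot 6 \left(-15\right) = 3390 \left(-90\right) = -305100$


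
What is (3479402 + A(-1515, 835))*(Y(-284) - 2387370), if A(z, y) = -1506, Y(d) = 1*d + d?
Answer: -8305000018448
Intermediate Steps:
Y(d) = 2*d (Y(d) = d + d = 2*d)
(3479402 + A(-1515, 835))*(Y(-284) - 2387370) = (3479402 - 1506)*(2*(-284) - 2387370) = 3477896*(-568 - 2387370) = 3477896*(-2387938) = -8305000018448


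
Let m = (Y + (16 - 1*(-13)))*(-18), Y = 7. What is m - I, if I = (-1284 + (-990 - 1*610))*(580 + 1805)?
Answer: 6877692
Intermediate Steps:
m = -648 (m = (7 + (16 - 1*(-13)))*(-18) = (7 + (16 + 13))*(-18) = (7 + 29)*(-18) = 36*(-18) = -648)
I = -6878340 (I = (-1284 + (-990 - 610))*2385 = (-1284 - 1600)*2385 = -2884*2385 = -6878340)
m - I = -648 - 1*(-6878340) = -648 + 6878340 = 6877692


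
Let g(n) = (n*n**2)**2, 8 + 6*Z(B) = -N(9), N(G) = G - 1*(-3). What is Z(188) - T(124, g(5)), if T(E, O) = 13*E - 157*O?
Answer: 7354529/3 ≈ 2.4515e+6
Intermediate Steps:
N(G) = 3 + G (N(G) = G + 3 = 3 + G)
Z(B) = -10/3 (Z(B) = -4/3 + (-(3 + 9))/6 = -4/3 + (-1*12)/6 = -4/3 + (1/6)*(-12) = -4/3 - 2 = -10/3)
g(n) = n**6 (g(n) = (n**3)**2 = n**6)
T(E, O) = -157*O + 13*E
Z(188) - T(124, g(5)) = -10/3 - (-157*5**6 + 13*124) = -10/3 - (-157*15625 + 1612) = -10/3 - (-2453125 + 1612) = -10/3 - 1*(-2451513) = -10/3 + 2451513 = 7354529/3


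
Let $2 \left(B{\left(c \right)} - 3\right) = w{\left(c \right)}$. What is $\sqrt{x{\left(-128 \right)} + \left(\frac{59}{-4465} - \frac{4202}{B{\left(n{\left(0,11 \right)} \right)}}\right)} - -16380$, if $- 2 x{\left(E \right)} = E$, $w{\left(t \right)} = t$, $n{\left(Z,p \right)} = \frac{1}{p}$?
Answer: $16380 + \frac{i \sqrt{117753538583415}}{299155} \approx 16380.0 + 36.274 i$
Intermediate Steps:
$B{\left(c \right)} = 3 + \frac{c}{2}$
$x{\left(E \right)} = - \frac{E}{2}$
$\sqrt{x{\left(-128 \right)} + \left(\frac{59}{-4465} - \frac{4202}{B{\left(n{\left(0,11 \right)} \right)}}\right)} - -16380 = \sqrt{\left(- \frac{1}{2}\right) \left(-128\right) + \left(\frac{59}{-4465} - \frac{4202}{3 + \frac{1}{2 \cdot 11}}\right)} - -16380 = \sqrt{64 + \left(59 \left(- \frac{1}{4465}\right) - \frac{4202}{3 + \frac{1}{2} \cdot \frac{1}{11}}\right)} + 16380 = \sqrt{64 - \left(\frac{59}{4465} + \frac{4202}{3 + \frac{1}{22}}\right)} + 16380 = \sqrt{64 - \left(\frac{59}{4465} + \frac{4202}{\frac{67}{22}}\right)} + 16380 = \sqrt{64 - \frac{412766413}{299155}} + 16380 = \sqrt{- \frac{393620493}{299155}} + 16380 = \frac{i \sqrt{117753538583415}}{299155} + 16380 = 16380 + \frac{i \sqrt{117753538583415}}{299155}$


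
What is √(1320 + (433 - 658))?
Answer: √1095 ≈ 33.091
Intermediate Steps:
√(1320 + (433 - 658)) = √(1320 - 225) = √1095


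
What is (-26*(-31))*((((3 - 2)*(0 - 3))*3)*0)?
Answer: 0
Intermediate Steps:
(-26*(-31))*((((3 - 2)*(0 - 3))*3)*0) = 806*(((1*(-3))*3)*0) = 806*(-3*3*0) = 806*(-9*0) = 806*0 = 0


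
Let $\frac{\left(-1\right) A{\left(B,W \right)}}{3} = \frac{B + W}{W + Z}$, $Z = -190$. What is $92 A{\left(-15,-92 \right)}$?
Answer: $- \frac{4922}{47} \approx -104.72$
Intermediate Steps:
$A{\left(B,W \right)} = - \frac{3 \left(B + W\right)}{-190 + W}$ ($A{\left(B,W \right)} = - 3 \frac{B + W}{W - 190} = - 3 \frac{B + W}{-190 + W} = - \frac{3 \left(B + W\right)}{-190 + W}$)
$92 A{\left(-15,-92 \right)} = 92 \frac{3 \left(\left(-1\right) \left(-15\right) - -92\right)}{-190 - 92} = 92 \frac{3 \left(15 + 92\right)}{-282} = 92 \cdot 3 \left(- \frac{1}{282}\right) 107 = 92 \left(- \frac{107}{94}\right) = - \frac{4922}{47}$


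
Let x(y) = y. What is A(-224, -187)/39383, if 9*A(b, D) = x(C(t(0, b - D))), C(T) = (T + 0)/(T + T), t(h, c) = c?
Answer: 1/708894 ≈ 1.4106e-6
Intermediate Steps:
C(T) = 1/2 (C(T) = T/((2*T)) = T*(1/(2*T)) = 1/2)
A(b, D) = 1/18 (A(b, D) = (1/9)*(1/2) = 1/18)
A(-224, -187)/39383 = (1/18)/39383 = (1/18)*(1/39383) = 1/708894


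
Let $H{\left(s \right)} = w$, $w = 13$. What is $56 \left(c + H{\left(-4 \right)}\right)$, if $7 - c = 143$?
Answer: $-6888$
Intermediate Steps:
$H{\left(s \right)} = 13$
$c = -136$ ($c = 7 - 143 = -136$)
$56 \left(c + H{\left(-4 \right)}\right) = 56 \left(-136 + 13\right) = 56 \left(-123\right) = -6888$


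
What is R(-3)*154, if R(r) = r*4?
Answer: -1848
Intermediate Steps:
R(r) = 4*r
R(-3)*154 = (4*(-3))*154 = -12*154 = -1848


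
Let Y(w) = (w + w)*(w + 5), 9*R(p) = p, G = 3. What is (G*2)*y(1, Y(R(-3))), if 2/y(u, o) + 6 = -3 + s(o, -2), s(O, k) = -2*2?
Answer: -12/13 ≈ -0.92308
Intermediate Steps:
R(p) = p/9
s(O, k) = -4
Y(w) = 2*w*(5 + w) (Y(w) = (2*w)*(5 + w) = 2*w*(5 + w))
y(u, o) = -2/13 (y(u, o) = 2/(-6 + (-3 - 4)) = 2/(-6 - 7) = 2/(-13) = 2*(-1/13) = -2/13)
(G*2)*y(1, Y(R(-3))) = (3*2)*(-2/13) = 6*(-2/13) = -12/13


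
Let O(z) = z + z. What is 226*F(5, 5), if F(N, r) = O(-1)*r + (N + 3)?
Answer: -452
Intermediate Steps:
O(z) = 2*z
F(N, r) = 3 + N - 2*r (F(N, r) = (2*(-1))*r + (N + 3) = -2*r + (3 + N) = 3 + N - 2*r)
226*F(5, 5) = 226*(3 + 5 - 2*5) = 226*(3 + 5 - 10) = 226*(-2) = -452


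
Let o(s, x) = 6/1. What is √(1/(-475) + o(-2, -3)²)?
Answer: √324881/95 ≈ 5.9998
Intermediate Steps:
o(s, x) = 6 (o(s, x) = 6*1 = 6)
√(1/(-475) + o(-2, -3)²) = √(1/(-475) + 6²) = √(-1/475 + 36) = √(17099/475) = √324881/95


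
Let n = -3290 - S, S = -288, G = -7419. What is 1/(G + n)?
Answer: -1/10421 ≈ -9.5960e-5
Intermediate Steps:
n = -3002 (n = -3290 - 1*(-288) = -3290 + 288 = -3002)
1/(G + n) = 1/(-7419 - 3002) = 1/(-10421) = -1/10421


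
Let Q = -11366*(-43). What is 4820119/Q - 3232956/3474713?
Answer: 15168461701319/1698224282194 ≈ 8.9319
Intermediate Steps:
Q = 488738
4820119/Q - 3232956/3474713 = 4820119/488738 - 3232956/3474713 = 15168461701319/1698224282194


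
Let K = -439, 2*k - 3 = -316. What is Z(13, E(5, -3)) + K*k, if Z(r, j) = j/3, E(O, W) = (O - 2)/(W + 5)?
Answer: 68704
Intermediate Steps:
E(O, W) = (-2 + O)/(5 + W)
Z(r, j) = j/3 (Z(r, j) = j*(1/3) = j/3)
k = -313/2 (k = 3/2 + (1/2)*(-316) = 3/2 - 158 = -313/2 ≈ -156.50)
Z(13, E(5, -3)) + K*k = ((-2 + 5)/(5 - 3))/3 - 439*(-313/2) = (3/2)/3 + 137407/2 = ((1/2)*3)/3 + 137407/2 = (1/3)*(3/2) + 137407/2 = 1/2 + 137407/2 = 68704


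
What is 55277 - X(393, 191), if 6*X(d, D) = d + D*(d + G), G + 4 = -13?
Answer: 259453/6 ≈ 43242.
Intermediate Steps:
G = -17 (G = -4 - 13 = -17)
X(d, D) = d/6 + D*(-17 + d)/6 (X(d, D) = (d + D*(d - 17))/6 = (d + D*(-17 + d))/6 = d/6 + D*(-17 + d)/6)
55277 - X(393, 191) = 55277 - (-17/6*191 + (⅙)*393 + (⅙)*191*393) = 55277 - (-3247/6 + 131/2 + 25021/2) = 55277 - 1*72209/6 = 55277 - 72209/6 = 259453/6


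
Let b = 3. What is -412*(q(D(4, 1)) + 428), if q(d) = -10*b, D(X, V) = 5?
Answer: -163976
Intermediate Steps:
q(d) = -30 (q(d) = -10*3 = -30)
-412*(q(D(4, 1)) + 428) = -412*(-30 + 428) = -412*398 = -163976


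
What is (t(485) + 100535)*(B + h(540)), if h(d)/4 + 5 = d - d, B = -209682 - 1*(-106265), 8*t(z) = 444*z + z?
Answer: -105516600885/8 ≈ -1.3190e+10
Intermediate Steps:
t(z) = 445*z/8 (t(z) = (444*z + z)/8 = (445*z)/8 = 445*z/8)
B = -103417 (B = -209682 + 106265 = -103417)
h(d) = -20 (h(d) = -20 + 4*(d - d) = -20 + 4*0 = -20 + 0 = -20)
(t(485) + 100535)*(B + h(540)) = ((445/8)*485 + 100535)*(-103417 - 20) = (215825/8 + 100535)*(-103437) = (1020105/8)*(-103437) = -105516600885/8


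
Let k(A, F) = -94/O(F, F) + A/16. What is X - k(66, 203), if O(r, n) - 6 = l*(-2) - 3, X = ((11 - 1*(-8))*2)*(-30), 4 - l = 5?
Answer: -45013/40 ≈ -1125.3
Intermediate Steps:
l = -1 (l = 4 - 1*5 = 4 - 5 = -1)
X = -1140 (X = ((11 + 8)*2)*(-30) = (19*2)*(-30) = 38*(-30) = -1140)
O(r, n) = 5 (O(r, n) = 6 + (-1*(-2) - 3) = 6 + (2 - 3) = 6 - 1 = 5)
k(A, F) = -94/5 + A/16
X - k(66, 203) = -1140 - (-94/5 + (1/16)*66) = -1140 - (-94/5 + 33/8) = -1140 - 1*(-587/40) = -1140 + 587/40 = -45013/40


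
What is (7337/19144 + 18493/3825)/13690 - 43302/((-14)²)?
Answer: -1550303574234881/7017228414000 ≈ -220.93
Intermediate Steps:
(7337/19144 + 18493/3825)/13690 - 43302/((-14)²) = (7337*(1/19144) + 18493*(1/3825))*(1/13690) - 43302/196 = (7337/19144 + 18493/3825)*(1/13690) - 43302*1/196 = (382094017/73225800)*(1/13690) - 3093/14 = 382094017/1002461202000 - 3093/14 = -1550303574234881/7017228414000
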